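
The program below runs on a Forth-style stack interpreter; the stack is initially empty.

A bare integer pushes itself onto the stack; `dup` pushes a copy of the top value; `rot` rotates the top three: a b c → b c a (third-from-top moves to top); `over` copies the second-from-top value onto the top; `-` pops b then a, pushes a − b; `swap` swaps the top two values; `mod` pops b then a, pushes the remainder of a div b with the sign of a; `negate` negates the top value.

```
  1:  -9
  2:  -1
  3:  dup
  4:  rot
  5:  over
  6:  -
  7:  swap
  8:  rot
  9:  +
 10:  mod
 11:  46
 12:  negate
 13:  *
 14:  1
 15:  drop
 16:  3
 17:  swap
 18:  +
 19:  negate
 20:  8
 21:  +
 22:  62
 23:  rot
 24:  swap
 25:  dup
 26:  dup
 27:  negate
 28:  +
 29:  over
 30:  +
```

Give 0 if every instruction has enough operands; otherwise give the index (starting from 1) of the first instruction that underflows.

-9     : -9
-1     : -9 -1
dup    : -9 -1 -1
rot    : -1 -1 -9
over   : -1 -1 -9 -1
-      : -1 -1 -8
swap   : -1 -8 -1
rot    : -8 -1 -1
+      : -8 -2
mod    : 0
46     : 0 46
negate : 0 -46
*      : 0
1      : 0 1
drop   : 0
3      : 0 3
swap   : 3 0
+      : 3
negate : -3
8      : -3 8
+      : 5
62     : 5 62
rot  — needs 3 operands, stack has 2 → underflow

23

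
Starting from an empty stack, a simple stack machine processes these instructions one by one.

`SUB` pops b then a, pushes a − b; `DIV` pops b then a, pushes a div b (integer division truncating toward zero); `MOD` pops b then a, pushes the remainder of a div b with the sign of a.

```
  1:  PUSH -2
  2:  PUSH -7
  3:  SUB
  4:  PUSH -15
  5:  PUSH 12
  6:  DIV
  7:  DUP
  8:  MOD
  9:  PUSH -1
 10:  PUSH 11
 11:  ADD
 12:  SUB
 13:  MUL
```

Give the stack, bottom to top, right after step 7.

[5, -1, -1]

PUSH -2  → -2
PUSH -7  → -2 -7
SUB      → 5
PUSH -15 → 5 -15
PUSH 12  → 5 -15 12
DIV      → 5 -1
DUP      → 5 -1 -1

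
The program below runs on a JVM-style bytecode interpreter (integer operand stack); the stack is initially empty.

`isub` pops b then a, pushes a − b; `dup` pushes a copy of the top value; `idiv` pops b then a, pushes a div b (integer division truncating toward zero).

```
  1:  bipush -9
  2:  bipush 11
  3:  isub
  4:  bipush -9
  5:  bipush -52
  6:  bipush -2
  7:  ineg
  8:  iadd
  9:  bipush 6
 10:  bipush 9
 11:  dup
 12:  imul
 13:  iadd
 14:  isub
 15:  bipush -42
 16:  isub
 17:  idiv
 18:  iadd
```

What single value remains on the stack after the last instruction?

-20

bipush -9  -> -9
bipush 11  -> -9 11
isub       -> -20
bipush -9  -> -20 -9
bipush -52 -> -20 -9 -52
bipush -2  -> -20 -9 -52 -2
ineg       -> -20 -9 -52 2
iadd       -> -20 -9 -50
bipush 6   -> -20 -9 -50 6
bipush 9   -> -20 -9 -50 6 9
dup        -> -20 -9 -50 6 9 9
imul       -> -20 -9 -50 6 81
iadd       -> -20 -9 -50 87
isub       -> -20 -9 -137
bipush -42 -> -20 -9 -137 -42
isub       -> -20 -9 -95
idiv       -> -20 0
iadd       -> -20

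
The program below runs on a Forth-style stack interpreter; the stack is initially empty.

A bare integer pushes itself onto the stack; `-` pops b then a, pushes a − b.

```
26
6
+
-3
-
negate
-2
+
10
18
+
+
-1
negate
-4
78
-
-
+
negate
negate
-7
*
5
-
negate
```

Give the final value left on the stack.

523

26      [26]
6       [26, 6]
+       [32]
-3      [32, -3]
-       [35]
negate  [-35]
-2      [-35, -2]
+       [-37]
10      [-37, 10]
18      [-37, 10, 18]
+       [-37, 28]
+       [-9]
-1      [-9, -1]
negate  [-9, 1]
-4      [-9, 1, -4]
78      [-9, 1, -4, 78]
-       [-9, 1, -82]
-       [-9, 83]
+       [74]
negate  [-74]
negate  [74]
-7      [74, -7]
*       [-518]
5       [-518, 5]
-       [-523]
negate  [523]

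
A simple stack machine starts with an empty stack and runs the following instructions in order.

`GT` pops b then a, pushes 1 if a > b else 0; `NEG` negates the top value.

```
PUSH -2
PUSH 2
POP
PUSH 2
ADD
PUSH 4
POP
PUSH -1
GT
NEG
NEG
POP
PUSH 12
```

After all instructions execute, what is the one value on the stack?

12

PUSH -2 → -2
PUSH 2  → -2 2
POP     → -2
PUSH 2  → -2 2
ADD     → 0
PUSH 4  → 0 4
POP     → 0
PUSH -1 → 0 -1
GT      → 1
NEG     → -1
NEG     → 1
POP     → (empty)
PUSH 12 → 12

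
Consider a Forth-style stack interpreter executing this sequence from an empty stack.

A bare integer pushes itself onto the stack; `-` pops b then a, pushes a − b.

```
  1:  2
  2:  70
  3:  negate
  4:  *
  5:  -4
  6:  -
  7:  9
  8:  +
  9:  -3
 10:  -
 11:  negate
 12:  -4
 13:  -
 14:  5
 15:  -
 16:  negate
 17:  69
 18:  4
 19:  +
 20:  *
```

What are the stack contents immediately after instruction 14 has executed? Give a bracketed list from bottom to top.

2      : [2]
70     : [2, 70]
negate : [2, -70]
*      : [-140]
-4     : [-140, -4]
-      : [-136]
9      : [-136, 9]
+      : [-127]
-3     : [-127, -3]
-      : [-124]
negate : [124]
-4     : [124, -4]
-      : [128]
5      : [128, 5]

[128, 5]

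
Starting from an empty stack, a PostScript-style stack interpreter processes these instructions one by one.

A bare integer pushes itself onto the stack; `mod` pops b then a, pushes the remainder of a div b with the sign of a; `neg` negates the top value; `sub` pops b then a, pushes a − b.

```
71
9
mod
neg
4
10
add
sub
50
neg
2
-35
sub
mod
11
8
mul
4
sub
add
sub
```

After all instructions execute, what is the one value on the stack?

71  → [71]
9   → [71, 9]
mod → [8]
neg → [-8]
4   → [-8, 4]
10  → [-8, 4, 10]
add → [-8, 14]
sub → [-22]
50  → [-22, 50]
neg → [-22, -50]
2   → [-22, -50, 2]
-35 → [-22, -50, 2, -35]
sub → [-22, -50, 37]
mod → [-22, -13]
11  → [-22, -13, 11]
8   → [-22, -13, 11, 8]
mul → [-22, -13, 88]
4   → [-22, -13, 88, 4]
sub → [-22, -13, 84]
add → [-22, 71]
sub → [-93]

-93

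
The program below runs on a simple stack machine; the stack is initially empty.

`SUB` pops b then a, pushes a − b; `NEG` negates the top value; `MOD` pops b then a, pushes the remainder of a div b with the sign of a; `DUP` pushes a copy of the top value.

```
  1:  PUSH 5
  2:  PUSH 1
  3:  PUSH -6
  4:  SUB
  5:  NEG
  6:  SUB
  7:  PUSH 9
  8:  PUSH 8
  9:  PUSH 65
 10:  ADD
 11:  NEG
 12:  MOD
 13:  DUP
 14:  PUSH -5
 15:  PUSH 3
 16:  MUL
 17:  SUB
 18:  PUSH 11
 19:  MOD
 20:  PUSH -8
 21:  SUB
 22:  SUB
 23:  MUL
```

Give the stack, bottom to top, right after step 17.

PUSH 5  -> [5]
PUSH 1  -> [5, 1]
PUSH -6 -> [5, 1, -6]
SUB     -> [5, 7]
NEG     -> [5, -7]
SUB     -> [12]
PUSH 9  -> [12, 9]
PUSH 8  -> [12, 9, 8]
PUSH 65 -> [12, 9, 8, 65]
ADD     -> [12, 9, 73]
NEG     -> [12, 9, -73]
MOD     -> [12, 9]
DUP     -> [12, 9, 9]
PUSH -5 -> [12, 9, 9, -5]
PUSH 3  -> [12, 9, 9, -5, 3]
MUL     -> [12, 9, 9, -15]
SUB     -> [12, 9, 24]

[12, 9, 24]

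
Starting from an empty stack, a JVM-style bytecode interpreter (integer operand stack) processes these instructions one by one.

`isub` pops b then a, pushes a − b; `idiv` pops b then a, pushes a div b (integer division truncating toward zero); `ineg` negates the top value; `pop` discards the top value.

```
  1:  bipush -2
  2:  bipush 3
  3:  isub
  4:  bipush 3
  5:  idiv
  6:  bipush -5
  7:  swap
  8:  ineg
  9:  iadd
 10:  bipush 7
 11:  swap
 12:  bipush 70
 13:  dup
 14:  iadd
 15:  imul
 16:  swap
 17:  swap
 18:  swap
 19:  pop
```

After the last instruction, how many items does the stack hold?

bipush -2  [-2]
bipush 3   [-2, 3]
isub       [-5]
bipush 3   [-5, 3]
idiv       [-1]
bipush -5  [-1, -5]
swap       [-5, -1]
ineg       [-5, 1]
iadd       [-4]
bipush 7   [-4, 7]
swap       [7, -4]
bipush 70  [7, -4, 70]
dup        [7, -4, 70, 70]
iadd       [7, -4, 140]
imul       [7, -560]
swap       [-560, 7]
swap       [7, -560]
swap       [-560, 7]
pop        [-560]

1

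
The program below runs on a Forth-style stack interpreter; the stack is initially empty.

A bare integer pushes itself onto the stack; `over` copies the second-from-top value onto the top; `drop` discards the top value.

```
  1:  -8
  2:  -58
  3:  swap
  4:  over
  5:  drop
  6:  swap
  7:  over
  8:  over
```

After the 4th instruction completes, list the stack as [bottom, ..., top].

-8   → [-8]
-58  → [-8, -58]
swap → [-58, -8]
over → [-58, -8, -58]

[-58, -8, -58]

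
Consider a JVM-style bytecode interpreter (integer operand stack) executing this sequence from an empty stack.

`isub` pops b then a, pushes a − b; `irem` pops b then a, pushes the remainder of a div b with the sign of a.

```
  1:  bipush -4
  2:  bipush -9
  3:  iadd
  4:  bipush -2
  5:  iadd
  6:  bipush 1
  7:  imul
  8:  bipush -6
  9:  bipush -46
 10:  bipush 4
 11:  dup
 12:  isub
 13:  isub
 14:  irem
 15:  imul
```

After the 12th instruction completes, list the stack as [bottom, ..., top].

[-15, -6, -46, 0]

bipush -4  → -4
bipush -9  → -4 -9
iadd       → -13
bipush -2  → -13 -2
iadd       → -15
bipush 1   → -15 1
imul       → -15
bipush -6  → -15 -6
bipush -46 → -15 -6 -46
bipush 4   → -15 -6 -46 4
dup        → -15 -6 -46 4 4
isub       → -15 -6 -46 0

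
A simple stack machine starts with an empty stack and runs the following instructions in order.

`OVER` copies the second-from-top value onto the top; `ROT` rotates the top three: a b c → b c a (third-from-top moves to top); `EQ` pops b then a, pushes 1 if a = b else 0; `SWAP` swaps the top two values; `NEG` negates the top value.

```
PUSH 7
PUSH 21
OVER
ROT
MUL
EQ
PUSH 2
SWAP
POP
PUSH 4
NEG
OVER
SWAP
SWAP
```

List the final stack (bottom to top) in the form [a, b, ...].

[2, -4, 2]

PUSH 7  : [7]
PUSH 21 : [7, 21]
OVER    : [7, 21, 7]
ROT     : [21, 7, 7]
MUL     : [21, 49]
EQ      : [0]
PUSH 2  : [0, 2]
SWAP    : [2, 0]
POP     : [2]
PUSH 4  : [2, 4]
NEG     : [2, -4]
OVER    : [2, -4, 2]
SWAP    : [2, 2, -4]
SWAP    : [2, -4, 2]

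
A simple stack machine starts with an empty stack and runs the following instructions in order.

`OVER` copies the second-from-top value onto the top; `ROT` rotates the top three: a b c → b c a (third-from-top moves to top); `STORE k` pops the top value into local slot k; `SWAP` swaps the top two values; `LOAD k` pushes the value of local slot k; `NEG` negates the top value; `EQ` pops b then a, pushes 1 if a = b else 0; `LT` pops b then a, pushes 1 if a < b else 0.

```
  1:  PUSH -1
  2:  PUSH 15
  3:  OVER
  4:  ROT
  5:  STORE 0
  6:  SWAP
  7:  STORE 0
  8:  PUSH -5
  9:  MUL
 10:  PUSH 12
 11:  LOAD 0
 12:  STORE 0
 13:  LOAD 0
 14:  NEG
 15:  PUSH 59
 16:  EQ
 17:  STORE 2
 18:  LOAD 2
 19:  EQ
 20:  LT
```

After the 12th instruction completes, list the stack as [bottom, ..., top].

[5, 12]

PUSH -1  [-1]
PUSH 15  [-1, 15]
OVER     [-1, 15, -1]
ROT      [15, -1, -1]
STORE 0  [15, -1]
SWAP     [-1, 15]
STORE 0  [-1]
PUSH -5  [-1, -5]
MUL      [5]
PUSH 12  [5, 12]
LOAD 0   [5, 12, 15]
STORE 0  [5, 12]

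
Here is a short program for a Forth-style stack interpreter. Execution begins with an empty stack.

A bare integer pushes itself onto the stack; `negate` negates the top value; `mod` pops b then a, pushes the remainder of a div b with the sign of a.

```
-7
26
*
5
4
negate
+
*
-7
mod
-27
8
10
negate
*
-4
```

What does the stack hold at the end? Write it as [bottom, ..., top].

-7      [-7]
26      [-7, 26]
*       [-182]
5       [-182, 5]
4       [-182, 5, 4]
negate  [-182, 5, -4]
+       [-182, 1]
*       [-182]
-7      [-182, -7]
mod     [0]
-27     [0, -27]
8       [0, -27, 8]
10      [0, -27, 8, 10]
negate  [0, -27, 8, -10]
*       [0, -27, -80]
-4      [0, -27, -80, -4]

[0, -27, -80, -4]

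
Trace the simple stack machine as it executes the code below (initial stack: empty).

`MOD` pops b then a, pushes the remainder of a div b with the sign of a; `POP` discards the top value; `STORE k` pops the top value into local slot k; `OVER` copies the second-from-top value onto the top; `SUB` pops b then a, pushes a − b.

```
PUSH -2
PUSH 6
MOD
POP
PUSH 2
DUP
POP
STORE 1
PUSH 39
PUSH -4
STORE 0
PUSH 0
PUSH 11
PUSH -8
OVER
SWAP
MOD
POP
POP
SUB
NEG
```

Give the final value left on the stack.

PUSH -2 : [-2]
PUSH 6  : [-2, 6]
MOD     : [-2]
POP     : []
PUSH 2  : [2]
DUP     : [2, 2]
POP     : [2]
STORE 1 : []
PUSH 39 : [39]
PUSH -4 : [39, -4]
STORE 0 : [39]
PUSH 0  : [39, 0]
PUSH 11 : [39, 0, 11]
PUSH -8 : [39, 0, 11, -8]
OVER    : [39, 0, 11, -8, 11]
SWAP    : [39, 0, 11, 11, -8]
MOD     : [39, 0, 11, 3]
POP     : [39, 0, 11]
POP     : [39, 0]
SUB     : [39]
NEG     : [-39]

-39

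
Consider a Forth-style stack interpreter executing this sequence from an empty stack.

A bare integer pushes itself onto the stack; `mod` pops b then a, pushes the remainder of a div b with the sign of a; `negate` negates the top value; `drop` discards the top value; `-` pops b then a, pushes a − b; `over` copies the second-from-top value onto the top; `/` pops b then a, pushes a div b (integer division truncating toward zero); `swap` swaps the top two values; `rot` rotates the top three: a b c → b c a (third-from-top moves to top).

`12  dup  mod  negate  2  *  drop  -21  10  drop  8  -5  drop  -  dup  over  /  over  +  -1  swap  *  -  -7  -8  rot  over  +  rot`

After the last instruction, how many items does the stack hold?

3

12     : [12]
dup    : [12, 12]
mod    : [0]
negate : [0]
2      : [0, 2]
*      : [0]
drop   : []
-21    : [-21]
10     : [-21, 10]
drop   : [-21]
8      : [-21, 8]
-5     : [-21, 8, -5]
drop   : [-21, 8]
-      : [-29]
dup    : [-29, -29]
over   : [-29, -29, -29]
/      : [-29, 1]
over   : [-29, 1, -29]
+      : [-29, -28]
-1     : [-29, -28, -1]
swap   : [-29, -1, -28]
*      : [-29, 28]
-      : [-57]
-7     : [-57, -7]
-8     : [-57, -7, -8]
rot    : [-7, -8, -57]
over   : [-7, -8, -57, -8]
+      : [-7, -8, -65]
rot    : [-8, -65, -7]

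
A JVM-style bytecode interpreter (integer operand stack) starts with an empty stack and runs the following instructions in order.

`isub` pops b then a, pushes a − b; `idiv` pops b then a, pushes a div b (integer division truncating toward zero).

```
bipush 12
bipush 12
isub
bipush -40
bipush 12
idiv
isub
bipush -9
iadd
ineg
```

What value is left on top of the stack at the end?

6

bipush 12   [12]
bipush 12   [12, 12]
isub        [0]
bipush -40  [0, -40]
bipush 12   [0, -40, 12]
idiv        [0, -3]
isub        [3]
bipush -9   [3, -9]
iadd        [-6]
ineg        [6]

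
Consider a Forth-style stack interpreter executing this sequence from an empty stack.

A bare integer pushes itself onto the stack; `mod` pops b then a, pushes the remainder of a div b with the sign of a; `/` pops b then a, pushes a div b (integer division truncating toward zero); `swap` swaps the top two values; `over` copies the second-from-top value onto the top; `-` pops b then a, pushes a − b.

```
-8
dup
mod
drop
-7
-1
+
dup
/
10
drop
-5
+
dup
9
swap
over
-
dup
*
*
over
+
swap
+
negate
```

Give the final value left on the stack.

-1513

-8     -> -8
dup    -> -8 -8
mod    -> 0
drop   -> (empty)
-7     -> -7
-1     -> -7 -1
+      -> -8
dup    -> -8 -8
/      -> 1
10     -> 1 10
drop   -> 1
-5     -> 1 -5
+      -> -4
dup    -> -4 -4
9      -> -4 -4 9
swap   -> -4 9 -4
over   -> -4 9 -4 9
-      -> -4 9 -13
dup    -> -4 9 -13 -13
*      -> -4 9 169
*      -> -4 1521
over   -> -4 1521 -4
+      -> -4 1517
swap   -> 1517 -4
+      -> 1513
negate -> -1513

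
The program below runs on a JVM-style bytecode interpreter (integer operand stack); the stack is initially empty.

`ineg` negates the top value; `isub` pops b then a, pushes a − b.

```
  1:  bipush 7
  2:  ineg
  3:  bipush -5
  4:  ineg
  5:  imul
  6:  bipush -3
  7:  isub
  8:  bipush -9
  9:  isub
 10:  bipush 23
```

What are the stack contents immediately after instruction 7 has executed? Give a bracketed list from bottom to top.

[-32]

bipush 7  → 7
ineg      → -7
bipush -5 → -7 -5
ineg      → -7 5
imul      → -35
bipush -3 → -35 -3
isub      → -32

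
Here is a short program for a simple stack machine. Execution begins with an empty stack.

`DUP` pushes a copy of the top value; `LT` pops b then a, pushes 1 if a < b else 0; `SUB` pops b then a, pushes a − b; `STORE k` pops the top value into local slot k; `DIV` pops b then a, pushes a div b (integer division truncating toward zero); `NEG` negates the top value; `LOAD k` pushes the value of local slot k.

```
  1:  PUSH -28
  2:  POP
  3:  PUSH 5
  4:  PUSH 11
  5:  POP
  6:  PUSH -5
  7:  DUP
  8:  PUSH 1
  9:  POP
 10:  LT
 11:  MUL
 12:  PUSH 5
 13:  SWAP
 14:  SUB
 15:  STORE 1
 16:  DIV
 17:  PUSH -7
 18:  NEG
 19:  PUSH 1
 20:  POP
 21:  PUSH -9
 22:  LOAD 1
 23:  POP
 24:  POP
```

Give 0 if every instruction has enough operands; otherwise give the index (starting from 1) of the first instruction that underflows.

16

PUSH -28  -28
POP       (empty)
PUSH 5    5
PUSH 11   5 11
POP       5
PUSH -5   5 -5
DUP       5 -5 -5
PUSH 1    5 -5 -5 1
POP       5 -5 -5
LT        5 0
MUL       0
PUSH 5    0 5
SWAP      5 0
SUB       5
STORE 1   (empty)
DIV  — needs 2 operands, stack has 0 → underflow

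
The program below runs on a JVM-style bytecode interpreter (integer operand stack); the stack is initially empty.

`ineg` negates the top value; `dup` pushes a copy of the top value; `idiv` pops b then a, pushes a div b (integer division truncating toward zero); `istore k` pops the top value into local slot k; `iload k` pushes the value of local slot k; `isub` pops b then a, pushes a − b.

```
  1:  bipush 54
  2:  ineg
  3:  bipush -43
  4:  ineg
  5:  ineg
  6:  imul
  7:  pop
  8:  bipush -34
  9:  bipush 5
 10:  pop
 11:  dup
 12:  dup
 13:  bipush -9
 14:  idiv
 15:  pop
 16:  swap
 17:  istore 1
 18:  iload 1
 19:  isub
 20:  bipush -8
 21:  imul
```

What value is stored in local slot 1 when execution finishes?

bipush 54  -> [54]
ineg       -> [-54]
bipush -43 -> [-54, -43]
ineg       -> [-54, 43]
ineg       -> [-54, -43]
imul       -> [2322]
pop        -> []
bipush -34 -> [-34]
bipush 5   -> [-34, 5]
pop        -> [-34]
dup        -> [-34, -34]
dup        -> [-34, -34, -34]
bipush -9  -> [-34, -34, -34, -9]
idiv       -> [-34, -34, 3]
pop        -> [-34, -34]
swap       -> [-34, -34]
istore 1   -> [-34]
iload 1    -> [-34, -34]
isub       -> [0]
bipush -8  -> [0, -8]
imul       -> [0]

-34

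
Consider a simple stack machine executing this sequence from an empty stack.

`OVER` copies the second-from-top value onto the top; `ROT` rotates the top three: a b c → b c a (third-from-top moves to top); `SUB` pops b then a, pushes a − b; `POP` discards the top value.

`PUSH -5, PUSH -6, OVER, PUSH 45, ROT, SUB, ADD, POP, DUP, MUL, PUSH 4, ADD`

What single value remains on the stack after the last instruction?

29

PUSH -5  -5
PUSH -6  -5 -6
OVER     -5 -6 -5
PUSH 45  -5 -6 -5 45
ROT      -5 -5 45 -6
SUB      -5 -5 51
ADD      -5 46
POP      -5
DUP      -5 -5
MUL      25
PUSH 4   25 4
ADD      29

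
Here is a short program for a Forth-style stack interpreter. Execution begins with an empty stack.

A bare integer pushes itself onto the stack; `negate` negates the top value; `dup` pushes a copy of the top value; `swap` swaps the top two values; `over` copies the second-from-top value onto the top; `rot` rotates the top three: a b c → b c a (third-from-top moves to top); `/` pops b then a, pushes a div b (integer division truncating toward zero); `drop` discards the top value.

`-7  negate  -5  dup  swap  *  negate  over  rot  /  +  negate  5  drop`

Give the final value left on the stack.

-7     : -7
negate : 7
-5     : 7 -5
dup    : 7 -5 -5
swap   : 7 -5 -5
*      : 7 25
negate : 7 -25
over   : 7 -25 7
rot    : -25 7 7
/      : -25 1
+      : -24
negate : 24
5      : 24 5
drop   : 24

24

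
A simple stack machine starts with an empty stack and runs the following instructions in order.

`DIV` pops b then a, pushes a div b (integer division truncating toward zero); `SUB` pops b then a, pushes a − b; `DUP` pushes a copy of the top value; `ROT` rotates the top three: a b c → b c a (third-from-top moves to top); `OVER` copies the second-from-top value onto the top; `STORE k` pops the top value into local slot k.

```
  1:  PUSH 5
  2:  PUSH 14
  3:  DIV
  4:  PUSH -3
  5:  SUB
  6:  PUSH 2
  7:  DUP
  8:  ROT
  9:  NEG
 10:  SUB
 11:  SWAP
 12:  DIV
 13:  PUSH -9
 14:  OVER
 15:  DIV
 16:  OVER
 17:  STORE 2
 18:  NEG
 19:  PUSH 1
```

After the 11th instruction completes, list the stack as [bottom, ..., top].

PUSH 5  → [5]
PUSH 14 → [5, 14]
DIV     → [0]
PUSH -3 → [0, -3]
SUB     → [3]
PUSH 2  → [3, 2]
DUP     → [3, 2, 2]
ROT     → [2, 2, 3]
NEG     → [2, 2, -3]
SUB     → [2, 5]
SWAP    → [5, 2]

[5, 2]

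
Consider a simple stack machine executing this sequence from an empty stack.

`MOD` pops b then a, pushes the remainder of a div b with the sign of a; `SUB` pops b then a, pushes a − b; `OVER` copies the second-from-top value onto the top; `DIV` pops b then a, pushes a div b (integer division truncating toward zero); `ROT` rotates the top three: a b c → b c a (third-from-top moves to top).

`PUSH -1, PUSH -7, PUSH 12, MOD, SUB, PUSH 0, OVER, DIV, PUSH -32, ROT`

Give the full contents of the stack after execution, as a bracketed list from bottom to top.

PUSH -1   [-1]
PUSH -7   [-1, -7]
PUSH 12   [-1, -7, 12]
MOD       [-1, -7]
SUB       [6]
PUSH 0    [6, 0]
OVER      [6, 0, 6]
DIV       [6, 0]
PUSH -32  [6, 0, -32]
ROT       [0, -32, 6]

[0, -32, 6]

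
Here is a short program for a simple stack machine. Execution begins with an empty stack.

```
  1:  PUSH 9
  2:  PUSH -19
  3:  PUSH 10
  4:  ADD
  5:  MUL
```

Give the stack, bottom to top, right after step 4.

PUSH 9   → 9
PUSH -19 → 9 -19
PUSH 10  → 9 -19 10
ADD      → 9 -9

[9, -9]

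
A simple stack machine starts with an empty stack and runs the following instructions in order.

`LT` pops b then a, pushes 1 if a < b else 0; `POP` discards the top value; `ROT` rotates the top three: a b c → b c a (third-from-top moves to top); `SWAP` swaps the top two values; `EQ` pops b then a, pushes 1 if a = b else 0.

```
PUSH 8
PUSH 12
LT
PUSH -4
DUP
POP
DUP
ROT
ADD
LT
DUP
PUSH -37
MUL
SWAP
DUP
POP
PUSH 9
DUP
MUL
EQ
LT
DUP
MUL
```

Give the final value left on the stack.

PUSH 8   -> 8
PUSH 12  -> 8 12
LT       -> 1
PUSH -4  -> 1 -4
DUP      -> 1 -4 -4
POP      -> 1 -4
DUP      -> 1 -4 -4
ROT      -> -4 -4 1
ADD      -> -4 -3
LT       -> 1
DUP      -> 1 1
PUSH -37 -> 1 1 -37
MUL      -> 1 -37
SWAP     -> -37 1
DUP      -> -37 1 1
POP      -> -37 1
PUSH 9   -> -37 1 9
DUP      -> -37 1 9 9
MUL      -> -37 1 81
EQ       -> -37 0
LT       -> 1
DUP      -> 1 1
MUL      -> 1

1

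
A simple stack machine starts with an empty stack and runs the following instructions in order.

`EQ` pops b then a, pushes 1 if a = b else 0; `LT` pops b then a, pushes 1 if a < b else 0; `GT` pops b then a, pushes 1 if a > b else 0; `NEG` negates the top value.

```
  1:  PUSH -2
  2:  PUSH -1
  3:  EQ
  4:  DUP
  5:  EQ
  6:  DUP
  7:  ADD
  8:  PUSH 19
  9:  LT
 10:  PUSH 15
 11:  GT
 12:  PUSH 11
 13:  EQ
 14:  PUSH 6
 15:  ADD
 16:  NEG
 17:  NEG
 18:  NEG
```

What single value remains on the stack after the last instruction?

PUSH -2 -> [-2]
PUSH -1 -> [-2, -1]
EQ      -> [0]
DUP     -> [0, 0]
EQ      -> [1]
DUP     -> [1, 1]
ADD     -> [2]
PUSH 19 -> [2, 19]
LT      -> [1]
PUSH 15 -> [1, 15]
GT      -> [0]
PUSH 11 -> [0, 11]
EQ      -> [0]
PUSH 6  -> [0, 6]
ADD     -> [6]
NEG     -> [-6]
NEG     -> [6]
NEG     -> [-6]

-6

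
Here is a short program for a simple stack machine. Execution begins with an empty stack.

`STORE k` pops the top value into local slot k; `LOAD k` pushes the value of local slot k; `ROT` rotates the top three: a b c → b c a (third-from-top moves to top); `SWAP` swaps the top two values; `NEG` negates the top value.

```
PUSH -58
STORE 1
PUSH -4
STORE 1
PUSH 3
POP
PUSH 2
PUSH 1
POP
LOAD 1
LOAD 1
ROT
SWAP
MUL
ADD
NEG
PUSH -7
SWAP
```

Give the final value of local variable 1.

PUSH -58 -> -58
STORE 1  -> (empty)
PUSH -4  -> -4
STORE 1  -> (empty)
PUSH 3   -> 3
POP      -> (empty)
PUSH 2   -> 2
PUSH 1   -> 2 1
POP      -> 2
LOAD 1   -> 2 -4
LOAD 1   -> 2 -4 -4
ROT      -> -4 -4 2
SWAP     -> -4 2 -4
MUL      -> -4 -8
ADD      -> -12
NEG      -> 12
PUSH -7  -> 12 -7
SWAP     -> -7 12

-4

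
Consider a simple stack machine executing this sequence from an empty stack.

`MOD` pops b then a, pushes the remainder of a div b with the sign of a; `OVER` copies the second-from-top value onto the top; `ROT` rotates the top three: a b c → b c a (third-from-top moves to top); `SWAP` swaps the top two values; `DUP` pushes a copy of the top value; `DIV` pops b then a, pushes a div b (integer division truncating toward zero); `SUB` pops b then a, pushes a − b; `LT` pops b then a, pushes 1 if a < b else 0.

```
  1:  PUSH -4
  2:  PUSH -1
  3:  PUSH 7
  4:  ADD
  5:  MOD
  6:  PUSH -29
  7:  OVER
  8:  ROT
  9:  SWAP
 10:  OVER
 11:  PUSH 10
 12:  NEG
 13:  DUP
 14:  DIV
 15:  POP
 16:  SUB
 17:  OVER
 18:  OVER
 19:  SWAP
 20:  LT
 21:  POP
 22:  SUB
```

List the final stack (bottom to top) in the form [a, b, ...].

PUSH -4  → [-4]
PUSH -1  → [-4, -1]
PUSH 7   → [-4, -1, 7]
ADD      → [-4, 6]
MOD      → [-4]
PUSH -29 → [-4, -29]
OVER     → [-4, -29, -4]
ROT      → [-29, -4, -4]
SWAP     → [-29, -4, -4]
OVER     → [-29, -4, -4, -4]
PUSH 10  → [-29, -4, -4, -4, 10]
NEG      → [-29, -4, -4, -4, -10]
DUP      → [-29, -4, -4, -4, -10, -10]
DIV      → [-29, -4, -4, -4, 1]
POP      → [-29, -4, -4, -4]
SUB      → [-29, -4, 0]
OVER     → [-29, -4, 0, -4]
OVER     → [-29, -4, 0, -4, 0]
SWAP     → [-29, -4, 0, 0, -4]
LT       → [-29, -4, 0, 0]
POP      → [-29, -4, 0]
SUB      → [-29, -4]

[-29, -4]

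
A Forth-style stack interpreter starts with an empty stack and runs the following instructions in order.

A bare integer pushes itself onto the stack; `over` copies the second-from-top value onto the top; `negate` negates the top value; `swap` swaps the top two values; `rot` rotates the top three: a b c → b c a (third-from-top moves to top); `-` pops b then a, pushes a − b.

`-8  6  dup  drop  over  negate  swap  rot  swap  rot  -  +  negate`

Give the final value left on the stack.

-8     : -8
6      : -8 6
dup    : -8 6 6
drop   : -8 6
over   : -8 6 -8
negate : -8 6 8
swap   : -8 8 6
rot    : 8 6 -8
swap   : 8 -8 6
rot    : -8 6 8
-      : -8 -2
+      : -10
negate : 10

10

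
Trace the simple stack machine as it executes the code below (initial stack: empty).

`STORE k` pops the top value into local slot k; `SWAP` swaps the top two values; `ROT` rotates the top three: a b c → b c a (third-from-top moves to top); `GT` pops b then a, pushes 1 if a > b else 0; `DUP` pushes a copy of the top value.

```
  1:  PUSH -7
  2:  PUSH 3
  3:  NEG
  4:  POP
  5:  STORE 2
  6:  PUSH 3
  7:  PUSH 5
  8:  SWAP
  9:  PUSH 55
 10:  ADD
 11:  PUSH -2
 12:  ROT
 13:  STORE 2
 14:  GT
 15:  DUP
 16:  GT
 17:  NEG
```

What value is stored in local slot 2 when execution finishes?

PUSH -7  -7
PUSH 3   -7 3
NEG      -7 -3
POP      -7
STORE 2  (empty)
PUSH 3   3
PUSH 5   3 5
SWAP     5 3
PUSH 55  5 3 55
ADD      5 58
PUSH -2  5 58 -2
ROT      58 -2 5
STORE 2  58 -2
GT       1
DUP      1 1
GT       0
NEG      0

5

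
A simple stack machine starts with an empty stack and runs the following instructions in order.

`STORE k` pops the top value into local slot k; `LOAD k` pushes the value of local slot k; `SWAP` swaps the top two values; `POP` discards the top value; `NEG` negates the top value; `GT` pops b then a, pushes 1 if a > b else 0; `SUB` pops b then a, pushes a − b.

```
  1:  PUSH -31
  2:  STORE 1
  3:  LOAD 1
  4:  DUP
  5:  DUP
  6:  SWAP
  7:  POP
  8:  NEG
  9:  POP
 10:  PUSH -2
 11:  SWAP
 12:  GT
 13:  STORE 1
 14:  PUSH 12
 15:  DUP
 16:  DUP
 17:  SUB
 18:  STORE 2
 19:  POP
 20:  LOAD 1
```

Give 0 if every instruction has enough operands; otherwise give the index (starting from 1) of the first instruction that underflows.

0

PUSH -31  [-31]
STORE 1   []
LOAD 1    [-31]
DUP       [-31, -31]
DUP       [-31, -31, -31]
SWAP      [-31, -31, -31]
POP       [-31, -31]
NEG       [-31, 31]
POP       [-31]
PUSH -2   [-31, -2]
SWAP      [-2, -31]
GT        [1]
STORE 1   []
PUSH 12   [12]
DUP       [12, 12]
DUP       [12, 12, 12]
SUB       [12, 0]
STORE 2   [12]
POP       []
LOAD 1    [1]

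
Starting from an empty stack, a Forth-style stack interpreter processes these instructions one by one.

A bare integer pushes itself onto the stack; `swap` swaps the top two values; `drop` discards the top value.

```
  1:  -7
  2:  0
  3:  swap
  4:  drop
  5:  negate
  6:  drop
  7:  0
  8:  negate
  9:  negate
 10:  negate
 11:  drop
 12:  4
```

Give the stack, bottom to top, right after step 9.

[0]

-7     : -7
0      : -7 0
swap   : 0 -7
drop   : 0
negate : 0
drop   : (empty)
0      : 0
negate : 0
negate : 0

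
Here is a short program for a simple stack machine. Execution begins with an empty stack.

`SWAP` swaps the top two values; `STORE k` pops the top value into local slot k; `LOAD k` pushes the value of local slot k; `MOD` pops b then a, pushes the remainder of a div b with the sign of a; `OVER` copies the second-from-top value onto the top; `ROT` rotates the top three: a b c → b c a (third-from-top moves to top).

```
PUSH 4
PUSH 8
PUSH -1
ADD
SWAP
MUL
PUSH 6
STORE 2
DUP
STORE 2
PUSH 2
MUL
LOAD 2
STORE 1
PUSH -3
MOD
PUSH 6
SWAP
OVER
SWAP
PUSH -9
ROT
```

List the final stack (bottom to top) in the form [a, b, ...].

[6, 2, -9, 6]

PUSH 4   4
PUSH 8   4 8
PUSH -1  4 8 -1
ADD      4 7
SWAP     7 4
MUL      28
PUSH 6   28 6
STORE 2  28
DUP      28 28
STORE 2  28
PUSH 2   28 2
MUL      56
LOAD 2   56 28
STORE 1  56
PUSH -3  56 -3
MOD      2
PUSH 6   2 6
SWAP     6 2
OVER     6 2 6
SWAP     6 6 2
PUSH -9  6 6 2 -9
ROT      6 2 -9 6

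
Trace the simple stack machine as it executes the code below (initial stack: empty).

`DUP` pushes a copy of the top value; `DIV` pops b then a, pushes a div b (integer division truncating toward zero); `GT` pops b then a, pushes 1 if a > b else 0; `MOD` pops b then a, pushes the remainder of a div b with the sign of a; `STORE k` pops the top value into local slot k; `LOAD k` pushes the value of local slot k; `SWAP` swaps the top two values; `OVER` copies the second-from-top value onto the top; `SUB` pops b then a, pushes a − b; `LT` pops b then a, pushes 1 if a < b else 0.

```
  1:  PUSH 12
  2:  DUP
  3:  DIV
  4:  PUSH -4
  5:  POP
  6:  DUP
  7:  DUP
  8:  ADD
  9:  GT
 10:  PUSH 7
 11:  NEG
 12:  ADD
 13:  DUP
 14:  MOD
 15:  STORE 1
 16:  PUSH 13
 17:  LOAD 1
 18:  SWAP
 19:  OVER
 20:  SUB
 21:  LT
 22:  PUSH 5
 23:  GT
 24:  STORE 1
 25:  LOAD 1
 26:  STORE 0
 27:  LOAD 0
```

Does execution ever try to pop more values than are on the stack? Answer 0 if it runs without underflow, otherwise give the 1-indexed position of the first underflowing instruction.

0

PUSH 12 → [12]
DUP     → [12, 12]
DIV     → [1]
PUSH -4 → [1, -4]
POP     → [1]
DUP     → [1, 1]
DUP     → [1, 1, 1]
ADD     → [1, 2]
GT      → [0]
PUSH 7  → [0, 7]
NEG     → [0, -7]
ADD     → [-7]
DUP     → [-7, -7]
MOD     → [0]
STORE 1 → []
PUSH 13 → [13]
LOAD 1  → [13, 0]
SWAP    → [0, 13]
OVER    → [0, 13, 0]
SUB     → [0, 13]
LT      → [1]
PUSH 5  → [1, 5]
GT      → [0]
STORE 1 → []
LOAD 1  → [0]
STORE 0 → []
LOAD 0  → [0]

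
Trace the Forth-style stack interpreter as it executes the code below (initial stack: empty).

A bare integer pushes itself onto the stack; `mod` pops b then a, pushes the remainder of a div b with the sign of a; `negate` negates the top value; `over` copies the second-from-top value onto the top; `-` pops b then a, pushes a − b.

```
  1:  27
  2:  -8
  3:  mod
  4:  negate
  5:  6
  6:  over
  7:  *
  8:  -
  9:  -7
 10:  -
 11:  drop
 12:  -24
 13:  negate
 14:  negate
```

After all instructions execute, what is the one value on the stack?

-24

27     : 27
-8     : 27 -8
mod    : 3
negate : -3
6      : -3 6
over   : -3 6 -3
*      : -3 -18
-      : 15
-7     : 15 -7
-      : 22
drop   : (empty)
-24    : -24
negate : 24
negate : -24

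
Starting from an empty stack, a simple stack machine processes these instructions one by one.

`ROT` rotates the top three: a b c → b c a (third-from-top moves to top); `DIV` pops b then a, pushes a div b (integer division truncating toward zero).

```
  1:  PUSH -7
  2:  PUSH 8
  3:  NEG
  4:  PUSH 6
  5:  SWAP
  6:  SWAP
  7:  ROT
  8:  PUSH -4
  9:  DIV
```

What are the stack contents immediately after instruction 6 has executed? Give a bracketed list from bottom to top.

[-7, -8, 6]

PUSH -7  -7
PUSH 8   -7 8
NEG      -7 -8
PUSH 6   -7 -8 6
SWAP     -7 6 -8
SWAP     -7 -8 6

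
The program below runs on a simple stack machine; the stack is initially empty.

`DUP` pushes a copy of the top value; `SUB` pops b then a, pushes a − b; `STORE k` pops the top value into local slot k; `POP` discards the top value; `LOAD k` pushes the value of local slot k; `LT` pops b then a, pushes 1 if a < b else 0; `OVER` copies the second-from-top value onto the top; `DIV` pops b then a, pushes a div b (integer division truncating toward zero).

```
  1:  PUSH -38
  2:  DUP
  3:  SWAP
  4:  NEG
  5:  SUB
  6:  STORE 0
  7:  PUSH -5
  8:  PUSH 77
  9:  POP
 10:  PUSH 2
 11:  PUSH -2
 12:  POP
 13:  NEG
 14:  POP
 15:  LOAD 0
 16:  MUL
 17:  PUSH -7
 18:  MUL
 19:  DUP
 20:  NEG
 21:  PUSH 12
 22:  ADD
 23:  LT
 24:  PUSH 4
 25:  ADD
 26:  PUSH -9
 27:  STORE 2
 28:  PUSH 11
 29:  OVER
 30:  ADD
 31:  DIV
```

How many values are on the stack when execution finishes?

1

PUSH -38 : -38
DUP      : -38 -38
SWAP     : -38 -38
NEG      : -38 38
SUB      : -76
STORE 0  : (empty)
PUSH -5  : -5
PUSH 77  : -5 77
POP      : -5
PUSH 2   : -5 2
PUSH -2  : -5 2 -2
POP      : -5 2
NEG      : -5 -2
POP      : -5
LOAD 0   : -5 -76
MUL      : 380
PUSH -7  : 380 -7
MUL      : -2660
DUP      : -2660 -2660
NEG      : -2660 2660
PUSH 12  : -2660 2660 12
ADD      : -2660 2672
LT       : 1
PUSH 4   : 1 4
ADD      : 5
PUSH -9  : 5 -9
STORE 2  : 5
PUSH 11  : 5 11
OVER     : 5 11 5
ADD      : 5 16
DIV      : 0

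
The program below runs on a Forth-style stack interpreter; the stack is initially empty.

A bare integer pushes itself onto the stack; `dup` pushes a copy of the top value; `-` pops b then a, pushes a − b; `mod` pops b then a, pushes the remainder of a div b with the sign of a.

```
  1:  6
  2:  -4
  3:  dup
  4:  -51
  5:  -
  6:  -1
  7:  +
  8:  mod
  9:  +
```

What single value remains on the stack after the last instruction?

2

6   : [6]
-4  : [6, -4]
dup : [6, -4, -4]
-51 : [6, -4, -4, -51]
-   : [6, -4, 47]
-1  : [6, -4, 47, -1]
+   : [6, -4, 46]
mod : [6, -4]
+   : [2]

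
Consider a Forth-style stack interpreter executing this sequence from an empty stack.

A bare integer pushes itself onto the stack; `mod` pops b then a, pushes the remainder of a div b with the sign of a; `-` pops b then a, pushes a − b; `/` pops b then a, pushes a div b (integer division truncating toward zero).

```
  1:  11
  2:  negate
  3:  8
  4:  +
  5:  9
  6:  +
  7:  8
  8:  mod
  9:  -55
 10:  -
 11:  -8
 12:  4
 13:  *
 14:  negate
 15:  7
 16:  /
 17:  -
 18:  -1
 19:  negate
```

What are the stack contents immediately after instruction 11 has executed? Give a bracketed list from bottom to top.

[61, -8]

11     : [11]
negate : [-11]
8      : [-11, 8]
+      : [-3]
9      : [-3, 9]
+      : [6]
8      : [6, 8]
mod    : [6]
-55    : [6, -55]
-      : [61]
-8     : [61, -8]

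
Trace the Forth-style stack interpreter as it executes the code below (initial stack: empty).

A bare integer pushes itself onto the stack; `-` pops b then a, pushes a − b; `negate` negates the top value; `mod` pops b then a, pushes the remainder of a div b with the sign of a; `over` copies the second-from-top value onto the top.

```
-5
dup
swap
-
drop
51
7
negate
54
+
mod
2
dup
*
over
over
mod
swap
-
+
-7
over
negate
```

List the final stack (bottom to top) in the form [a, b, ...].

[0, -7, 0]

-5     → -5
dup    → -5 -5
swap   → -5 -5
-      → 0
drop   → (empty)
51     → 51
7      → 51 7
negate → 51 -7
54     → 51 -7 54
+      → 51 47
mod    → 4
2      → 4 2
dup    → 4 2 2
*      → 4 4
over   → 4 4 4
over   → 4 4 4 4
mod    → 4 4 0
swap   → 4 0 4
-      → 4 -4
+      → 0
-7     → 0 -7
over   → 0 -7 0
negate → 0 -7 0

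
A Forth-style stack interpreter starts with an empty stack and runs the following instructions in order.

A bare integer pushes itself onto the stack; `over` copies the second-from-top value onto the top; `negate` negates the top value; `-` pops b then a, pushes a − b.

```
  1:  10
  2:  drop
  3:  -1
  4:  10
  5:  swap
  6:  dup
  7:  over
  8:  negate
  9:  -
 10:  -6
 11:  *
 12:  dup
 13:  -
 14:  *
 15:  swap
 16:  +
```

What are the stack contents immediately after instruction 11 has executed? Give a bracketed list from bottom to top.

[10, -1, 12]

10      10
drop    (empty)
-1      -1
10      -1 10
swap    10 -1
dup     10 -1 -1
over    10 -1 -1 -1
negate  10 -1 -1 1
-       10 -1 -2
-6      10 -1 -2 -6
*       10 -1 12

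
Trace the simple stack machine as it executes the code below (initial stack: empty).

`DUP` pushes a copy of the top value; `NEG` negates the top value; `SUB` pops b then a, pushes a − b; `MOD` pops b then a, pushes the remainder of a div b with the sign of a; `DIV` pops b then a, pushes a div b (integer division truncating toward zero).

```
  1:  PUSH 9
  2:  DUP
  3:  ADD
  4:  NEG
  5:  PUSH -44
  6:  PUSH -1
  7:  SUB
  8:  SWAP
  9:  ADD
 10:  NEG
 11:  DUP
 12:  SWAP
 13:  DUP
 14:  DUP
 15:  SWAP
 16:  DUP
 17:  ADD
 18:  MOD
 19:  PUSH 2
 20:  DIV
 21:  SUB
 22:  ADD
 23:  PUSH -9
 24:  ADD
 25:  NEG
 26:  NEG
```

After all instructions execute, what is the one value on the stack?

PUSH 9   : [9]
DUP      : [9, 9]
ADD      : [18]
NEG      : [-18]
PUSH -44 : [-18, -44]
PUSH -1  : [-18, -44, -1]
SUB      : [-18, -43]
SWAP     : [-43, -18]
ADD      : [-61]
NEG      : [61]
DUP      : [61, 61]
SWAP     : [61, 61]
DUP      : [61, 61, 61]
DUP      : [61, 61, 61, 61]
SWAP     : [61, 61, 61, 61]
DUP      : [61, 61, 61, 61, 61]
ADD      : [61, 61, 61, 122]
MOD      : [61, 61, 61]
PUSH 2   : [61, 61, 61, 2]
DIV      : [61, 61, 30]
SUB      : [61, 31]
ADD      : [92]
PUSH -9  : [92, -9]
ADD      : [83]
NEG      : [-83]
NEG      : [83]

83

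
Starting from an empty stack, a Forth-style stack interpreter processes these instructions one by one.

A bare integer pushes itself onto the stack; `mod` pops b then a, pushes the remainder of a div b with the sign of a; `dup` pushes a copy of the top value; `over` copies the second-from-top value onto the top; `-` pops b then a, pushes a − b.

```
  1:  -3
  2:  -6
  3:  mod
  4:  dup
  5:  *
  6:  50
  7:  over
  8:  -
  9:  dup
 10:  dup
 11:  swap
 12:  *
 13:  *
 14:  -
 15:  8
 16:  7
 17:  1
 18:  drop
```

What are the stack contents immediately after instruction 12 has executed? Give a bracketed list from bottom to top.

-3   -> -3
-6   -> -3 -6
mod  -> -3
dup  -> -3 -3
*    -> 9
50   -> 9 50
over -> 9 50 9
-    -> 9 41
dup  -> 9 41 41
dup  -> 9 41 41 41
swap -> 9 41 41 41
*    -> 9 41 1681

[9, 41, 1681]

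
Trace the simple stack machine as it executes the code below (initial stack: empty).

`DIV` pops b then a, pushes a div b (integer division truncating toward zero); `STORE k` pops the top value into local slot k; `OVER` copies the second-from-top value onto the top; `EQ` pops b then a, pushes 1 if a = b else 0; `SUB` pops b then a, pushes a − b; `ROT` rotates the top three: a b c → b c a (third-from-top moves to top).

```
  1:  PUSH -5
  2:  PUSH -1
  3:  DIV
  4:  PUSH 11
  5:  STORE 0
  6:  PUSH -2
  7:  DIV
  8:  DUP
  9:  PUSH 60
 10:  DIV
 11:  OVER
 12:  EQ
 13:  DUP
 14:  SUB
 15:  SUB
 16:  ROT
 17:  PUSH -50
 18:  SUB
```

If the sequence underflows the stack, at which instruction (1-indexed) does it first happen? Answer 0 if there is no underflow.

16

PUSH -5 : [-5]
PUSH -1 : [-5, -1]
DIV     : [5]
PUSH 11 : [5, 11]
STORE 0 : [5]
PUSH -2 : [5, -2]
DIV     : [-2]
DUP     : [-2, -2]
PUSH 60 : [-2, -2, 60]
DIV     : [-2, 0]
OVER    : [-2, 0, -2]
EQ      : [-2, 0]
DUP     : [-2, 0, 0]
SUB     : [-2, 0]
SUB     : [-2]
ROT  — needs 3 operands, stack has 1 → underflow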